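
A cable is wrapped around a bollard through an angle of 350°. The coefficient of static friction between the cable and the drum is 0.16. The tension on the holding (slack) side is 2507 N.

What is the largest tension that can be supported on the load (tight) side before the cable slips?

At impending slip the capstan equation gives T₂/T₁ = e^{μβ} with β in radians.
β = 350° × π/180 = 6.109 rad.
e^{μβ} = e^{0.16×6.109} = 2.657.
T₂ = T₁ · e^{μβ} = 2507 × 2.657 = 6660 N.

T_max ≈ 6660 N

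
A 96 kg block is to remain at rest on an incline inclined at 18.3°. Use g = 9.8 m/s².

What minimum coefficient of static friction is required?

μ_s,min ≈ 0.331

At the slip threshold m g sin θ = μ_s m g cos θ, so μ_s,min = tan θ.
μ_s,min = tan 18.3° = 0.331.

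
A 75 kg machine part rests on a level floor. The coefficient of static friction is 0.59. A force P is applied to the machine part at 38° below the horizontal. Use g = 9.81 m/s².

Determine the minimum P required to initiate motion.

P ≈ 1020 N

N = m g + P sin α (the push presses the machine part into the level floor).
At impending slip, P cos α = μ_s N = μ_s (m g + P sin α).
Solving: P (cos α − μ_s sin α) = μ_s m g → P = 0.59×736/(cos 38° − 0.59 sin 38°) = 434/0.4248 = 1020 N.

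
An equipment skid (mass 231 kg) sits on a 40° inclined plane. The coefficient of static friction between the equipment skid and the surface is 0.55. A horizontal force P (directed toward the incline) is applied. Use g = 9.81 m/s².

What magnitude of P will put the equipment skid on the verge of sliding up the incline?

At impending motion up the slope, friction acts down-slope at its limit: f = μ_s N.
Perpendicular to the incline: N = m g cos θ + P sin θ.
Along the incline: P cos θ = m g sin θ + μ_s N = m g sin θ + μ_s (m g cos θ + P sin θ).
Solving, P (cos θ − μ_s sin θ) = m g (sin θ + μ_s cos θ), so P = 231×9.81×(sin 40° + 0.55 cos 40°)/(cos 40° − 0.55 sin 40°) = 2270×1.064/0.4125 = 5850 N.

P ≈ 5850 N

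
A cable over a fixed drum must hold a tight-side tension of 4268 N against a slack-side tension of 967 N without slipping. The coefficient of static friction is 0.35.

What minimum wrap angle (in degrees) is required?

β_min ≈ 243°

T₂/T₁ = e^{μβ} → β = ln(T₂/T₁)/μ.
β = ln(4268/967)/0.35 = 1.485/0.35 = 4.242 rad.
In degrees: β = 4.242 × 180/π = 243°.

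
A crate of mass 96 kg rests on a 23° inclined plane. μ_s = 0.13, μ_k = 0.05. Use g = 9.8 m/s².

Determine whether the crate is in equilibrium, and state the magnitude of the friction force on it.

N = m g cos θ = 866 N.
Down-slope weight component: m g sin θ = 368 N.
μ_s N = 113 N.
368 > 113 N, so it slides; kinetic friction f = μ_k N = 0.05×866 = 43.3 N.

f ≈ 43.3 N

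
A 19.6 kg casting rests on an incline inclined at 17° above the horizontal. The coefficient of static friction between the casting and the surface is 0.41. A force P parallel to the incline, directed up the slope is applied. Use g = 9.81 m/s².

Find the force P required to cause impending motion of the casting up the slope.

P ≈ 132 N

At impending motion up the slope, friction acts down-slope at its limit: f = μ_s N.
P is parallel to the surface, so N = m g cos θ = 184 N.
Along the incline: P = m g sin θ + μ_s N = 56.2 + 0.41×184 = 132 N.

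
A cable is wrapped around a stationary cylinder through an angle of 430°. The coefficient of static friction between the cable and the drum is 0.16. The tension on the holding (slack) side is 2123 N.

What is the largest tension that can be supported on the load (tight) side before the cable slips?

At impending slip the capstan equation gives T₂/T₁ = e^{μβ} with β in radians.
β = 430° × π/180 = 7.505 rad.
e^{μβ} = e^{0.16×7.505} = 3.323.
T₂ = T₁ · e^{μβ} = 2123 × 3.323 = 7050 N.

T_max ≈ 7050 N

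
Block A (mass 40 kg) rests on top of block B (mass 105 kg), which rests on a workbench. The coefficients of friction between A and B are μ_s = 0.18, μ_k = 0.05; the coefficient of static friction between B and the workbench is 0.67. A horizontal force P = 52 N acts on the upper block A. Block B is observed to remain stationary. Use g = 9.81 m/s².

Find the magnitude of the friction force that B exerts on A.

The normal force B exerts on A is simply A's weight, N₁ = 392.4 N.
So the A–B interface can sustain at most μ_s N₁ = 70.63 N of static friction.
P = 52 N is within that limit, so A and B move together (both at rest); the A–B friction is simply f₁ = P = 52 N.
B experiences an equal 52 N forward from A (third law). B is in equilibrium, so the floor supplies f₂ = 52 N of static friction (limit μ_s(m_A+m_B)g = 953 N, not exceeded).

f ≈ 52 N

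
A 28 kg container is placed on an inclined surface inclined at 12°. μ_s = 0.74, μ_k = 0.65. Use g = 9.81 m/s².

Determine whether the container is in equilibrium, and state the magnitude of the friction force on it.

f ≈ 57.1 N

N = m g cos θ = 269 N.
Down-slope weight component: m g sin θ = 57.1 N.
μ_s N = 199 N.
57.1 ≤ 199 N, so it stays put; friction = 57.1 N.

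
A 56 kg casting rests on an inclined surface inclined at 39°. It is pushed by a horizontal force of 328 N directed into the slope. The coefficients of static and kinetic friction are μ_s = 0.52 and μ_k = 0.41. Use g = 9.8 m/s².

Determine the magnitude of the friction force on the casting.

The horizontal push has a component P sin θ into the surface, so N = m g cos θ + P sin θ = 426.5 + 206.4 = 632.9 N.
Along the incline, the net driving force (taking up-slope positive) is P cos θ − m g sin θ = 254.9 − 345.4 = -90.47 N, so equilibrium requires friction f = 90.47 N (up-slope).
The limit of static friction is μ_s N = 329.1 N.
Since 90.47 N is within the 329.1 N limit, the casting stays put and friction is exactly 90.5 N.

f ≈ 90.5 N (up the incline)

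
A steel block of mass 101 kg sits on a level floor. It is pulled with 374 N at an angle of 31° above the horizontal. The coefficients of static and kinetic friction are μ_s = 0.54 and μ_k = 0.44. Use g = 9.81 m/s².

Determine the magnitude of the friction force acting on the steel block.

The vertical component of P reduces the normal force: N = m g − P sin α = 990.8 − 192.6 = 798.2 N.
For equilibrium, f = P cos α = 374×cos 31° = 320.6 N.
The static-friction limit is μ_s N = 431 N.
Since 320.6 N does not exceed the limit, the steel block stays at rest and f = 321 N.

f ≈ 321 N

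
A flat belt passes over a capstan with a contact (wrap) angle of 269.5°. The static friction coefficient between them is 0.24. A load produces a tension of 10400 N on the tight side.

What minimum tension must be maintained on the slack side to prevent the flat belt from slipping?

T_min ≈ 3360 N

Capstan equation at impending slip: T_tight/T_slack = e^{μβ}.
β = 269.5° = 4.704 rad; e^{μβ} = e^{0.24×4.704} = 3.092.
T_slack = T_tight / e^{μβ} = 10400 / 3.092 = 3360 N.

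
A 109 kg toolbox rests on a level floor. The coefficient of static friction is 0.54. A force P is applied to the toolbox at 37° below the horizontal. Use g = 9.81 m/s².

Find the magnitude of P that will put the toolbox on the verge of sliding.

N = m g + P sin α (the push presses the toolbox into the level floor).
At impending slip, P cos α = μ_s N = μ_s (m g + P sin α).
Solving: P (cos α − μ_s sin α) = μ_s m g → P = 0.54×1070/(cos 37° − 0.54 sin 37°) = 577/0.4737 = 1220 N.

P ≈ 1220 N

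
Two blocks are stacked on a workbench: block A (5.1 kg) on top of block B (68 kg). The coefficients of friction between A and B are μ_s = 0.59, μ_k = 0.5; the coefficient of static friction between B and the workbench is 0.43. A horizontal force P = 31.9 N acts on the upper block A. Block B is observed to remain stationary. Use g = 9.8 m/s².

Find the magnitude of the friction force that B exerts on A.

Between the blocks, N₁ = m_A g = 49.98 N.
Maximum static friction on A from B: μ_s N₁ = 0.59×49.98 = 29.49 N.
Since P = 31.9 N > 29.49 N, A slides on B; the A–B friction is kinetic: f₁ = μ_k N₁ = 0.5×49.98 = 25 N.
B experiences an equal 25 N forward from A (third law). B is in equilibrium, so the floor supplies f₂ = 25 N of static friction (limit μ_s(m_A+m_B)g = 308 N, not exceeded).

f ≈ 25 N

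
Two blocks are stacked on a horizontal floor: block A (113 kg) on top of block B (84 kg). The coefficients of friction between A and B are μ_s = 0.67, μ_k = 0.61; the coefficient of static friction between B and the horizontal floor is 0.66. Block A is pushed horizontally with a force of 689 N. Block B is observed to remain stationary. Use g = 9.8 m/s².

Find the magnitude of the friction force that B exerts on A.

f ≈ 689 N

The normal force B exerts on A is simply A's weight, N₁ = 1107 N.
Maximum static friction on A from B: μ_s N₁ = 0.67×1107 = 742 N.
Since P = 689 N ≤ 742 N, A does not slip on B; friction on A equals P = 689 N.
B experiences an equal 689 N forward from A (third law). B is in equilibrium, so the floor supplies f₂ = 689 N of static friction (limit μ_s(m_A+m_B)g = 1274 N, not exceeded).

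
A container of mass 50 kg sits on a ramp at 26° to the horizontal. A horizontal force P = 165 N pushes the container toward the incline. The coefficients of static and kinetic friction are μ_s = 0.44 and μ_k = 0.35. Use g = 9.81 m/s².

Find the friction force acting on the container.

f ≈ 66.7 N (up the incline)

Normal direction: N = m g cos θ + P sin θ = 513.2 N.
Parallel to the incline: P cos θ − m g sin θ = 148.3 − 215 = -66.72 N; the friction needed to balance this is 66.72 N acting up the slope.
The limit of static friction is μ_s N = 225.8 N.
Since 66.72 N is within the 225.8 N limit, the container stays put and friction is exactly 66.7 N.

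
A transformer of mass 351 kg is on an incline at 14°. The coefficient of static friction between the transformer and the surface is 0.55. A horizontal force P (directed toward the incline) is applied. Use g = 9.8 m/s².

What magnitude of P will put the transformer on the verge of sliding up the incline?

At impending motion up the slope, friction acts down-slope at its limit: f = μ_s N.
Perpendicular to the incline: N = m g cos θ + P sin θ.
Along the incline: P cos θ = m g sin θ + μ_s N = m g sin θ + μ_s (m g cos θ + P sin θ).
Solving, P (cos θ − μ_s sin θ) = m g (sin θ + μ_s cos θ), so P = 351×9.8×(sin 14° + 0.55 cos 14°)/(cos 14° − 0.55 sin 14°) = 3440×0.7756/0.8372 = 3190 N.

P ≈ 3190 N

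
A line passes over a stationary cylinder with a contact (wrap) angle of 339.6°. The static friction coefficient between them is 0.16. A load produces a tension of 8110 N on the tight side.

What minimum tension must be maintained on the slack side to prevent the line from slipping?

Capstan equation at impending slip: T_tight/T_slack = e^{μβ}.
β = 339.6° = 5.927 rad; e^{μβ} = e^{0.16×5.927} = 2.581.
T_slack = T_tight / e^{μβ} = 8110 / 2.581 = 3140 N.

T_min ≈ 3140 N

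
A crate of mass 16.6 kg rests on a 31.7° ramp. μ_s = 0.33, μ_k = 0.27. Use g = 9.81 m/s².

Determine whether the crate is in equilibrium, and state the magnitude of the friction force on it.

N = m g cos θ = 139 N.
Down-slope weight component: m g sin θ = 85.6 N.
μ_s N = 45.7 N.
85.6 > 45.7 N, so it slides; kinetic friction f = μ_k N = 0.27×139 = 37.4 N.

f ≈ 37.4 N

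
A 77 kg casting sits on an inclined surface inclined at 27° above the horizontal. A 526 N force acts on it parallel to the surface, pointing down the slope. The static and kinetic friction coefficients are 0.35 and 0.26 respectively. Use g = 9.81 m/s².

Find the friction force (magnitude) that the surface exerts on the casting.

f ≈ 175 N (up the incline)

Normal force: N = m g cos θ = 77 × 9.81 × cos 27° = 673 N.
Parallel to the incline, ΣF = 0 gives f = m g sin θ + P = 342.9 + 526 = 868.9 N (up-slope positive).
Static friction can supply at most μ_s N = 235.6 N.
Since |868.9| > 235.6 N, static friction cannot hold it; the casting slides down the incline and kinetic friction applies: f = μ_k N = 0.26 × 673 = 175 N.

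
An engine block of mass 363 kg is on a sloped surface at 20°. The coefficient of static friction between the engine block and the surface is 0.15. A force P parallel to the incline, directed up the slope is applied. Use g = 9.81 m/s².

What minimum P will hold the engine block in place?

P_min ≈ 716 N

The engine block tends to slide down (tan θ > μ_s), so at the point of impending slip friction acts up-slope at its limit: f = μ_s N.
P is parallel to the surface, so N = m g cos θ = 3350 N.
Along the incline: P + μ_s N = m g sin θ, so P = 1220 − 0.15×3350 = 716 N.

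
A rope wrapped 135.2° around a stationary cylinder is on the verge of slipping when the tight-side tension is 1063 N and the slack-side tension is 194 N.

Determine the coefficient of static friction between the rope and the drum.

T₂/T₁ = e^{μβ} → μ = ln(T₂/T₁)/β.
β = 135.2° = 2.36 rad.
μ = ln(1063/194)/2.36 = ln(5.479)/2.36 = 0.721.

μ ≈ 0.721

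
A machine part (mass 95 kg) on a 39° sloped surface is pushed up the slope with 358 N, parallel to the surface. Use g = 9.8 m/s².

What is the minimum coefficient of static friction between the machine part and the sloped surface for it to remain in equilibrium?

μ_s,min ≈ 0.315

N = m g cos θ = 723.5 N.
Friction must make up the shortfall along the incline: f = m g sin θ − P = 585.9 − 358 = 227.9 N.
At the threshold f = μ_s N, so μ_s,min = 227.9/723.5 = 0.315.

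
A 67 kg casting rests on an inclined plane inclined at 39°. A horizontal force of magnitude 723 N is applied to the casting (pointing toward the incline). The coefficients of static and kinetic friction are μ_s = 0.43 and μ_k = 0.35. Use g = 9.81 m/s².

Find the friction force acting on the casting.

f ≈ 148 N (down the incline)

Normal direction: N = m g cos θ + P sin θ = 965.8 N.
Parallel to the incline: P cos θ − m g sin θ = 561.9 − 413.6 = 148.2 N; the friction needed to balance this is 148.2 N acting down the slope.
Maximum static friction: μ_s N = 0.43 × 965.8 = 415.3 N.
Since 148.2 N is within the 415.3 N limit, the casting stays put and friction is exactly 148 N.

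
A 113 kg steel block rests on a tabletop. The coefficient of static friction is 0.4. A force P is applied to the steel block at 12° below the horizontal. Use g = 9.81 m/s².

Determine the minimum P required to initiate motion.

P ≈ 495 N

N = m g + P sin α (the push presses the steel block into the tabletop).
At impending slip, P cos α = μ_s N = μ_s (m g + P sin α).
Solving: P (cos α − μ_s sin α) = μ_s m g → P = 0.4×1110/(cos 12° − 0.4 sin 12°) = 443/0.895 = 495 N.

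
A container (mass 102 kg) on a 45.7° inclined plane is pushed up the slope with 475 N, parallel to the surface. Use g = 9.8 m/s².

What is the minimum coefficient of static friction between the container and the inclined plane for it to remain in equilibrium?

μ_s,min ≈ 0.344

N = m g cos θ = 698.1 N.
Friction must make up the shortfall along the incline: f = m g sin θ − P = 715.4 − 475 = 240.4 N.
At the threshold f = μ_s N, so μ_s,min = 240.4/698.1 = 0.344.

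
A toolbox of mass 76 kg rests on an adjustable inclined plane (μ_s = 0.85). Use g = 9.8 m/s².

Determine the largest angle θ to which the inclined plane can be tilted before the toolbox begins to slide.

θ_max ≈ 40.4°

At the slip threshold, m g sin θ = μ_s · m g cos θ, so tan θ = μ_s.
θ_max = arctan(0.85) = 40.4°.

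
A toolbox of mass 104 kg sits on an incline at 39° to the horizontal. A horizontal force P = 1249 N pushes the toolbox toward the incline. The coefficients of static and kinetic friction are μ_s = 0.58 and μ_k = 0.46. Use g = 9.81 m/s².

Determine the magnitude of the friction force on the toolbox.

Normal direction: N = m g cos θ + P sin θ = 1579 N.
Along the incline, the net driving force (taking up-slope positive) is P cos θ − m g sin θ = 970.7 − 642.1 = 328.6 N, so equilibrium requires friction f = -328.6 N (down-slope).
The limit of static friction is μ_s N = 915.8 N.
|f_req| = 328.6 ≤ 915.8 N → the toolbox is in equilibrium; friction equals the required value.

f ≈ 329 N (down the incline)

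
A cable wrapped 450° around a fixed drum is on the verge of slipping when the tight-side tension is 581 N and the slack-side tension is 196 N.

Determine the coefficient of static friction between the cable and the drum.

μ ≈ 0.138

T₂/T₁ = e^{μβ} → μ = ln(T₂/T₁)/β.
β = 450° = 7.854 rad.
μ = ln(581/196)/7.854 = ln(2.964)/7.854 = 0.138.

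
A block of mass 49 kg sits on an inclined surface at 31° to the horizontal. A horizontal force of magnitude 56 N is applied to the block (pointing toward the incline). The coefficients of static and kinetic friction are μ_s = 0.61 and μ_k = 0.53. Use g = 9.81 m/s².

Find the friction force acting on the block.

Resolve perpendicular to the incline: N = m g cos θ + P sin θ = 49×9.81×cos 31° + 56×sin 31° = 440.9 N.
Along the incline, the net driving force (taking up-slope positive) is P cos θ − m g sin θ = 48 − 247.6 = -199.6 N, so equilibrium requires friction f = 199.6 N (up-slope).
The limit of static friction is μ_s N = 268.9 N.
|f_req| = 199.6 ≤ 268.9 N → the block is in equilibrium; friction equals the required value.

f ≈ 200 N (up the incline)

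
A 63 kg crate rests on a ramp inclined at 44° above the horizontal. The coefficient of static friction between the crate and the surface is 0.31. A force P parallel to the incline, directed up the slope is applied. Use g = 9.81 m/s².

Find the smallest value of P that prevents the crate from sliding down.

The crate tends to slide down (tan θ > μ_s), so at the point of impending slip friction acts up-slope at its limit: f = μ_s N.
P is parallel to the surface, so N = m g cos θ = 445 N.
Along the incline: P + μ_s N = m g sin θ, so P = 429 − 0.31×445 = 292 N.

P_min ≈ 292 N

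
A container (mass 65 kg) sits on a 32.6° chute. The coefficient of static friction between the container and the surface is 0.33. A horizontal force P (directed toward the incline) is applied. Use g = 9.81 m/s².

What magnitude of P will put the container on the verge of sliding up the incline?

P ≈ 784 N

At impending motion up the slope, friction acts down-slope at its limit: f = μ_s N.
Perpendicular to the incline: N = m g cos θ + P sin θ.
Along the incline: P cos θ = m g sin θ + μ_s N = m g sin θ + μ_s (m g cos θ + P sin θ).
Solving, P (cos θ − μ_s sin θ) = m g (sin θ + μ_s cos θ), so P = 65×9.81×(sin 32.6° + 0.33 cos 32.6°)/(cos 32.6° − 0.33 sin 32.6°) = 638×0.8168/0.6647 = 784 N.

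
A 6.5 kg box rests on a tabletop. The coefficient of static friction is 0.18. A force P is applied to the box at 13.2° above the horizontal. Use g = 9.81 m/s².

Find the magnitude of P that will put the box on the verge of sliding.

N = m g − P sin α (the pull lifts the box).
At impending slip, P cos α = μ_s N = μ_s (m g − P sin α).
Solving: P (cos α + μ_s sin α) = μ_s m g → P = 0.18×63.8/(cos 13.2° + 0.18 sin 13.2°) = 11.5/1.015 = 11.3 N.

P ≈ 11.3 N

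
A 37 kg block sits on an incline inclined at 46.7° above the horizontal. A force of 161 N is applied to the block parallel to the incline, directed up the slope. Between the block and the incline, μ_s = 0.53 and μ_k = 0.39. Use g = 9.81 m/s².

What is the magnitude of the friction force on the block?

Normal force: N = m g cos θ = 37 × 9.81 × cos 46.7° = 248.9 N.
The friction needed for equilibrium is m g sin θ − P = 264.2 − 161 = 103.2 N, measured positive up-slope.
Static friction can supply at most μ_s N = 131.9 N.
Since |103.2| ≤ 131.9 N, no slip — friction simply equals what equilibrium demands.

f ≈ 103 N (up the incline)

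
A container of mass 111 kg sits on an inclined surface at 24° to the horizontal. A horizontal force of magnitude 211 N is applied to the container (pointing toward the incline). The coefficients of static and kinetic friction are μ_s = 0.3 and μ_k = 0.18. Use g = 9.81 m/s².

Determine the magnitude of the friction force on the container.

Resolve perpendicular to the incline: N = m g cos θ + P sin θ = 111×9.81×cos 24° + 211×sin 24° = 1081 N.
Parallel to the incline: P cos θ − m g sin θ = 192.8 − 442.9 = -250.1 N; the friction needed to balance this is 250.1 N acting up the slope.
Maximum static friction: μ_s N = 0.3 × 1081 = 324.2 N.
Since 250.1 N is within the 324.2 N limit, the container stays put and friction is exactly 250 N.

f ≈ 250 N (up the incline)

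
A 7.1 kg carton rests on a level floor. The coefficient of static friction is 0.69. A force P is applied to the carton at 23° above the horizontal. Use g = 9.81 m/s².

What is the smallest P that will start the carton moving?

N = m g − P sin α (the pull lifts the carton).
At impending slip, P cos α = μ_s N = μ_s (m g − P sin α).
Solving: P (cos α + μ_s sin α) = μ_s m g → P = 0.69×69.7/(cos 23° + 0.69 sin 23°) = 48.1/1.19 = 40.4 N.

P ≈ 40.4 N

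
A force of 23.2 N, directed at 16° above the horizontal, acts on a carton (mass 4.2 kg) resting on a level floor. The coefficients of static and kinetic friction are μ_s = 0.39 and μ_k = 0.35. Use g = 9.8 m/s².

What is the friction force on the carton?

f ≈ 12.2 N

The vertical component of P reduces the normal force: N = m g − P sin α = 41.16 − 6.395 = 34.77 N.
Horizontally, friction must balance P cos α = 22.3 N.
The static-friction limit is μ_s N = 13.56 N.
The required friction exceeds μ_s N, so the carton moves and f = μ_k N = 12.2 N.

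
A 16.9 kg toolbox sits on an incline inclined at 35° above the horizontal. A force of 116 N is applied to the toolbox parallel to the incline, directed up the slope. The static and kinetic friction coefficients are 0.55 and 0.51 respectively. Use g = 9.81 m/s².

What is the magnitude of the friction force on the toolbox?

f ≈ 20.9 N (down the incline)

The normal reaction is N = m g cos θ = 135.8 N.
The friction needed for equilibrium is m g sin θ − P = 95.09 − 116 = -20.91 N, measured positive up-slope.
The static-friction ceiling is μ_s N = 0.55 × 135.8 = 74.69 N.
Since |-20.91| ≤ 74.69 N, no slip — friction simply equals what equilibrium demands.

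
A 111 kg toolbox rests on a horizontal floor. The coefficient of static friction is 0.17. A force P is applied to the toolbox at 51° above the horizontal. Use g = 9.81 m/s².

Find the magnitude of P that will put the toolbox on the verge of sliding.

P ≈ 243 N

N = m g − P sin α (the pull lifts the toolbox).
At impending slip, P cos α = μ_s N = μ_s (m g − P sin α).
Solving: P (cos α + μ_s sin α) = μ_s m g → P = 0.17×1090/(cos 51° + 0.17 sin 51°) = 185/0.7614 = 243 N.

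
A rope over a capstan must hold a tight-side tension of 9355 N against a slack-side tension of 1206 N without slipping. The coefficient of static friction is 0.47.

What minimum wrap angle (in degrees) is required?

T₂/T₁ = e^{μβ} → β = ln(T₂/T₁)/μ.
β = ln(9355/1206)/0.47 = 2.049/0.47 = 4.359 rad.
In degrees: β = 4.359 × 180/π = 250°.

β_min ≈ 250°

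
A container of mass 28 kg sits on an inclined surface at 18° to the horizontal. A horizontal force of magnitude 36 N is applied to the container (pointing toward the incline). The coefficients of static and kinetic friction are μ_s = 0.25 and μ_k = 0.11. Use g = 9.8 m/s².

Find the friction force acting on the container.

f ≈ 50.6 N (up the incline)

Resolve perpendicular to the incline: N = m g cos θ + P sin θ = 28×9.8×cos 18° + 36×sin 18° = 272.1 N.
Parallel to the incline: P cos θ − m g sin θ = 34.24 − 84.79 = -50.56 N; the friction needed to balance this is 50.56 N acting up the slope.
Maximum static friction: μ_s N = 0.25 × 272.1 = 68.02 N.
Since 50.56 N is within the 68.02 N limit, the container stays put and friction is exactly 50.6 N.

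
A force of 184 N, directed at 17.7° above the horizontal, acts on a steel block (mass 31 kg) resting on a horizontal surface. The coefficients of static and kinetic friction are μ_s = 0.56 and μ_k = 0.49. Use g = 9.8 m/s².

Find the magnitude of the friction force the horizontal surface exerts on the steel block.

f ≈ 121 N

Vertical equilibrium gives N = m g − P sin α = 247.9 N.
The horizontal driving force is P cos α = 175.3 N, so equilibrium needs friction f = 175.3 N.
The static-friction limit is μ_s N = 138.8 N.
The required friction exceeds μ_s N, so the steel block moves and f = μ_k N = 121 N.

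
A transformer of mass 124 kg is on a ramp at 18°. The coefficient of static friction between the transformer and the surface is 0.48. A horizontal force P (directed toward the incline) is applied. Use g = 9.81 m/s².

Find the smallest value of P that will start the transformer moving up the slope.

P ≈ 1160 N

At impending motion up the slope, friction acts down-slope at its limit: f = μ_s N.
Perpendicular to the incline: N = m g cos θ + P sin θ.
Along the incline: P cos θ = m g sin θ + μ_s N = m g sin θ + μ_s (m g cos θ + P sin θ).
Solving, P (cos θ − μ_s sin θ) = m g (sin θ + μ_s cos θ), so P = 124×9.81×(sin 18° + 0.48 cos 18°)/(cos 18° − 0.48 sin 18°) = 1220×0.7655/0.8027 = 1160 N.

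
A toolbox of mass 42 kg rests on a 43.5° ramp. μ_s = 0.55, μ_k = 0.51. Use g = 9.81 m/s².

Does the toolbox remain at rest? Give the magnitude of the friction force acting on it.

N = m g cos θ = 299 N.
Down-slope weight component: m g sin θ = 284 N.
μ_s N = 164 N.
284 > 164 N, so it slides; kinetic friction f = μ_k N = 0.51×299 = 152 N.

f ≈ 152 N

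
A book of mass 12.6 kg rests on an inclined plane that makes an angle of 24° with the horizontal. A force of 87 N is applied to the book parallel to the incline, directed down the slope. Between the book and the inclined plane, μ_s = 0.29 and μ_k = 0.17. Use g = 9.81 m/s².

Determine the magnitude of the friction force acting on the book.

f ≈ 19.2 N (up the incline)

The normal reaction is N = m g cos θ = 112.9 N.
For equilibrium along the incline the friction force must supply f = m g sin θ + P = 50.28 + 87 = 137.3 N (positive meaning up-slope).
Static friction can supply at most μ_s N = 32.75 N.
|137.3| exceeds 32.75 N, so the book slips down-slope; friction is kinetic, f = μ_k N = 0.17×112.9 = 19.2 N.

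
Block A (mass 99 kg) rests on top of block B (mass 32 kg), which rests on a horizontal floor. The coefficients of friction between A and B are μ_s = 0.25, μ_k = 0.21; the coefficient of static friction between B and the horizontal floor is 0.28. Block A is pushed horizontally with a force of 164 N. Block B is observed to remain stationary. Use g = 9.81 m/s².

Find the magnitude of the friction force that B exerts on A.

f ≈ 164 N

The normal force B exerts on A is simply A's weight, N₁ = 971.2 N.
So the A–B interface can sustain at most μ_s N₁ = 242.8 N of static friction.
P = 164 N is within that limit, so A and B move together (both at rest); the A–B friction is simply f₁ = P = 164 N.
By Newton's third law B feels 164 N forward from A. With B stationary, the floor's static friction on B balances it: f₂ = 164 N (well within μ_s(m_A+m_B)g = 359.8 N).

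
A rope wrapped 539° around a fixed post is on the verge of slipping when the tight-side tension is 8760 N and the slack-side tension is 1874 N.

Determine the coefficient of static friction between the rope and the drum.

μ ≈ 0.164

T₂/T₁ = e^{μβ} → μ = ln(T₂/T₁)/β.
β = 539° = 9.407 rad.
μ = ln(8760/1874)/9.407 = ln(4.674)/9.407 = 0.164.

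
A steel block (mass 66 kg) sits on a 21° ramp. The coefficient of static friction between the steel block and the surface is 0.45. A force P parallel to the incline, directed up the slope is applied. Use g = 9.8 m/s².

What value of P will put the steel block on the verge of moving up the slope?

P ≈ 504 N

At impending motion up the slope, friction acts down-slope at its limit: f = μ_s N.
P is parallel to the surface, so N = m g cos θ = 604 N.
Along the incline: P = m g sin θ + μ_s N = 232 + 0.45×604 = 504 N.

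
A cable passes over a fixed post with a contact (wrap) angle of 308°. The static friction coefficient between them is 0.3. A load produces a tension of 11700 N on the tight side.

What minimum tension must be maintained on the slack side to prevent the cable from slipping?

Capstan equation at impending slip: T_tight/T_slack = e^{μβ}.
β = 308° = 5.376 rad; e^{μβ} = e^{0.3×5.376} = 5.016.
T_slack = T_tight / e^{μβ} = 11700 / 5.016 = 2330 N.

T_min ≈ 2330 N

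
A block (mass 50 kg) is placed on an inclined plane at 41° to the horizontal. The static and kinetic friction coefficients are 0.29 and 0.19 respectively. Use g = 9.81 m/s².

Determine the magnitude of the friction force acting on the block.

The normal reaction is N = m g cos θ = 370.2 N.
For equilibrium along the incline, friction must balance the weight component: f = m g sin θ = 321.8 N up the slope.
Static friction can supply at most μ_s N = 107.4 N.
|321.8| exceeds 107.4 N, so the block slips down-slope; friction is kinetic, f = μ_k N = 0.19×370.2 = 70.3 N.

f ≈ 70.3 N (up the incline)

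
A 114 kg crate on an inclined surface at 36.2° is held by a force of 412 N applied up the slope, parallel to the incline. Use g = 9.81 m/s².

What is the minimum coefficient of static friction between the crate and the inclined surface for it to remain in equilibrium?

μ_s,min ≈ 0.275

N = m g cos θ = 902.5 N.
Friction must make up the shortfall along the incline: f = m g sin θ − P = 660.5 − 412 = 248.5 N.
At the threshold f = μ_s N, so μ_s,min = 248.5/902.5 = 0.275.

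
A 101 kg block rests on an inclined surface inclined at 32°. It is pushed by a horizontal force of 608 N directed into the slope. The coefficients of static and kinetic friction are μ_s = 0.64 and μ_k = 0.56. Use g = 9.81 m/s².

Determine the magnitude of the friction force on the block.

Resolve perpendicular to the incline: N = m g cos θ + P sin θ = 101×9.81×cos 32° + 608×sin 32° = 1162 N.
Along the incline, the net driving force (taking up-slope positive) is P cos θ − m g sin θ = 515.6 − 525 = -9.436 N, so equilibrium requires friction f = 9.436 N (up-slope).
Maximum static friction: μ_s N = 0.64 × 1162 = 744 N.
|f_req| = 9.436 ≤ 744 N → the block is in equilibrium; friction equals the required value.

f ≈ 9.44 N (up the incline)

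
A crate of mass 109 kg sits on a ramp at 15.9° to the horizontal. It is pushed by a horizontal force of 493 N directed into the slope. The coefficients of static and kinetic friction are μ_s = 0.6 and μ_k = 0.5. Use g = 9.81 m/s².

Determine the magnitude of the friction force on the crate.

Resolve perpendicular to the incline: N = m g cos θ + P sin θ = 109×9.81×cos 15.9° + 493×sin 15.9° = 1163 N.
Along the incline, the net driving force (taking up-slope positive) is P cos θ − m g sin θ = 474.1 − 292.9 = 181.2 N, so equilibrium requires friction f = -181.2 N (down-slope).
Maximum static friction: μ_s N = 0.6 × 1163 = 698.1 N.
|f_req| = 181.2 ≤ 698.1 N → the crate is in equilibrium; friction equals the required value.

f ≈ 181 N (down the incline)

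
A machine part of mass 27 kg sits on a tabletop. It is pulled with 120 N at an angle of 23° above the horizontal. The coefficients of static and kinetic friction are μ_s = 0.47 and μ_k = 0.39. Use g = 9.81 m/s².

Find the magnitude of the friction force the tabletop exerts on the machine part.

The vertical component of P reduces the normal force: N = m g − P sin α = 264.9 − 46.89 = 218 N.
For equilibrium, f = P cos α = 120×cos 23° = 110.5 N.
μ_s N = 0.47 × 218 = 102.5 N.
The required friction exceeds μ_s N, so the machine part moves and f = μ_k N = 85 N.

f ≈ 85 N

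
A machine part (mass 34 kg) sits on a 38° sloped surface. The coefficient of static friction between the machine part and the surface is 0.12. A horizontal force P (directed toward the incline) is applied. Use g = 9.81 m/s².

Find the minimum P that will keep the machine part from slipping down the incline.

The machine part tends to slide down (tan θ > μ_s), so at the point of impending slip friction acts up-slope at its limit: f = μ_s N.
Perpendicular to the incline: N = m g cos θ + P sin θ.
Along the incline: P cos θ + μ_s N = m g sin θ, i.e. P cos θ + μ_s (m g cos θ + P sin θ) = m g sin θ.
Solving, P (cos θ + μ_s sin θ) = m g (sin θ − μ_s cos θ), so P = 334×0.5211/0.8619 = 202 N.

P_min ≈ 202 N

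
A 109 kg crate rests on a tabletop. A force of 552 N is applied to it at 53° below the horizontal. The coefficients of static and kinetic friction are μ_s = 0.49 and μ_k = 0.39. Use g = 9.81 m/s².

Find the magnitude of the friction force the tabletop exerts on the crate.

N = m g + P sin α = 1069 + 552×sin 53° = 1510 N.
For equilibrium, f = P cos α = 552×cos 53° = 332.2 N.
μ_s N = 0.49 × 1510 = 740 N.
332.2 ≤ 740 N → static; friction equals the required 332 N.

f ≈ 332 N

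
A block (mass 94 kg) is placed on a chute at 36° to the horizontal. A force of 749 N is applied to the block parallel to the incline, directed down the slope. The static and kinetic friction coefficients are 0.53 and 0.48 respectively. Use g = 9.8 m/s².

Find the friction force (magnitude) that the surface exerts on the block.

Normal force: N = m g cos θ = 94 × 9.8 × cos 36° = 745.3 N.
Parallel to the incline, ΣF = 0 gives f = m g sin θ + P = 541.5 + 749 = 1290 N (up-slope positive).
Maximum static friction available: μ_s N = 0.53 × 745.3 = 395 N.
|1290| exceeds 395 N, so the block slips down-slope; friction is kinetic, f = μ_k N = 0.48×745.3 = 358 N.

f ≈ 358 N (up the incline)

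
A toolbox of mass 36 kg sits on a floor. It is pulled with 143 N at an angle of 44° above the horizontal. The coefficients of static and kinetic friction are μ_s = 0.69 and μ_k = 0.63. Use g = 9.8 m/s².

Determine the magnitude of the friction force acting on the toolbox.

f ≈ 103 N

N = m g − P sin α = 352.8 − 143×sin 44° = 253.5 N.
For equilibrium, f = P cos α = 143×cos 44° = 102.9 N.
μ_s N = 0.69 × 253.5 = 174.9 N.
Since 102.9 N does not exceed the limit, the toolbox stays at rest and f = 103 N.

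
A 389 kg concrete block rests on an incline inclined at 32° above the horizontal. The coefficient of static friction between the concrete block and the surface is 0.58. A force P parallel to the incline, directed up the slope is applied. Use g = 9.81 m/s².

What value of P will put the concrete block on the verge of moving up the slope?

P ≈ 3900 N

At impending motion up the slope, friction acts down-slope at its limit: f = μ_s N.
P is parallel to the surface, so N = m g cos θ = 3240 N.
Along the incline: P = m g sin θ + μ_s N = 2020 + 0.58×3240 = 3900 N.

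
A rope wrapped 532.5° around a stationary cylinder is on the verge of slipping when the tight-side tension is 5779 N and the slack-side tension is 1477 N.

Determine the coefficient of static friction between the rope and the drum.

μ ≈ 0.147

T₂/T₁ = e^{μβ} → μ = ln(T₂/T₁)/β.
β = 532.5° = 9.294 rad.
μ = ln(5779/1477)/9.294 = ln(3.913)/9.294 = 0.147.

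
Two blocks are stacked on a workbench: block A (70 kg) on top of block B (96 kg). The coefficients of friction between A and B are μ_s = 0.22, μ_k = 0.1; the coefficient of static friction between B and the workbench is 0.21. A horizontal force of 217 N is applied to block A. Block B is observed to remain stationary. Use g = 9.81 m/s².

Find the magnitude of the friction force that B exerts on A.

The normal force B exerts on A is simply A's weight, N₁ = 686.7 N.
Maximum static friction on A from B: μ_s N₁ = 0.22×686.7 = 151.1 N.
Since P = 217 N > 151.1 N, A slides on B; the A–B friction is kinetic: f₁ = μ_k N₁ = 0.1×686.7 = 68.7 N.
B experiences an equal 68.7 N forward from A (third law). B is in equilibrium, so the floor supplies f₂ = 68.7 N of static friction (limit μ_s(m_A+m_B)g = 342 N, not exceeded).

f ≈ 68.7 N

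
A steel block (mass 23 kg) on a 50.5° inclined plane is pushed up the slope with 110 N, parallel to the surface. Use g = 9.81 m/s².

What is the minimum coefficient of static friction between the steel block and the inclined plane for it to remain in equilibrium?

μ_s,min ≈ 0.447

N = m g cos θ = 143.5 N.
Friction must make up the shortfall along the incline: f = m g sin θ − P = 174.1 − 110 = 64.1 N.
At the threshold f = μ_s N, so μ_s,min = 64.1/143.5 = 0.447.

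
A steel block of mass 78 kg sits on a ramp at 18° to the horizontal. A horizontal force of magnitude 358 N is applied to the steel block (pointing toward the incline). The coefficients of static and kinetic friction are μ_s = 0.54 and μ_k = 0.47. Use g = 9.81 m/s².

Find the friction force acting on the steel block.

The horizontal push has a component P sin θ into the surface, so N = m g cos θ + P sin θ = 727.7 + 110.6 = 838.4 N.
Parallel to the incline: P cos θ − m g sin θ = 340.5 − 236.5 = 104 N; the friction needed to balance this is 104 N acting down the slope.
The limit of static friction is μ_s N = 452.7 N.
Since 104 N is within the 452.7 N limit, the steel block stays put and friction is exactly 104 N.

f ≈ 104 N (down the incline)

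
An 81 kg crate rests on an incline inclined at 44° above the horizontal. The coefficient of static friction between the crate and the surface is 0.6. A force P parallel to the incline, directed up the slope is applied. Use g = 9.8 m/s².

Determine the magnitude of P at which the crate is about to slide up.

At impending motion up the slope, friction acts down-slope at its limit: f = μ_s N.
P is parallel to the surface, so N = m g cos θ = 571 N.
Along the incline: P = m g sin θ + μ_s N = 551 + 0.6×571 = 894 N.

P ≈ 894 N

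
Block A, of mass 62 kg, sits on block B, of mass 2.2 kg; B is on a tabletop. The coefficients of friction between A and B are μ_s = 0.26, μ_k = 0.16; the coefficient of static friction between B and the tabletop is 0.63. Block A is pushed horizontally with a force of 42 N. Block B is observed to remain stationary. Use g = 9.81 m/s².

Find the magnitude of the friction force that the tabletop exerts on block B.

Between the blocks, N₁ = m_A g = 608.2 N.
Maximum static friction on A from B: μ_s N₁ = 0.26×608.2 = 158.1 N.
P = 42 N is within that limit, so A and B move together (both at rest); the A–B friction is simply f₁ = P = 42 N.
By Newton's third law B feels 42 N forward from A. With B stationary, the floor's static friction on B balances it: f₂ = 42 N (well within μ_s(m_A+m_B)g = 396.8 N).

f ≈ 42 N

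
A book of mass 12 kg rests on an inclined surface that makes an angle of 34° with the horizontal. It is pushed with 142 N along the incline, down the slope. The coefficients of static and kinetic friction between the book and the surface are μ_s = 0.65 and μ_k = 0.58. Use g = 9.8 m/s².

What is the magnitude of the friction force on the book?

Normal force: N = m g cos θ = 12 × 9.8 × cos 34° = 97.49 N.
Parallel to the incline, ΣF = 0 gives f = m g sin θ + P = 65.76 + 142 = 207.8 N (up-slope positive).
The static-friction ceiling is μ_s N = 0.65 × 97.49 = 63.37 N.
Since |207.8| > 63.37 N, static friction cannot hold it; the book slides down the incline and kinetic friction applies: f = μ_k N = 0.58 × 97.49 = 56.5 N.

f ≈ 56.5 N (up the incline)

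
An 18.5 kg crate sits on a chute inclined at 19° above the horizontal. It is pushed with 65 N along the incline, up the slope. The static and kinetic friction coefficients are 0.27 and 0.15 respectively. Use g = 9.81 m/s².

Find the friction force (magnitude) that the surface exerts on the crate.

f ≈ 5.91 N (down the incline)

Perpendicular to the surface, N = m g cos θ = 18.5·9.81·cos 19° = 171.6 N.
Parallel to the incline, ΣF = 0 gives f = m g sin θ − P = 59.09 − 65 = -5.914 N (up-slope positive).
The static-friction ceiling is μ_s N = 0.27 × 171.6 = 46.33 N.
Since |-5.914| ≤ 46.33 N, the crate remains in static equilibrium and friction takes exactly the required value.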